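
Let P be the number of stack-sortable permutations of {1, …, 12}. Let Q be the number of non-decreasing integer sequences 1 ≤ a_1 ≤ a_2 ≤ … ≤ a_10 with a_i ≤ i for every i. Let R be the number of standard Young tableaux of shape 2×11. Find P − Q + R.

250002

By Knuth's characterisation, the stack-sortable permutations of length 12 are the 231-avoiders, numbering C_12. So P = C_12 = 208012.
Weakly increasing sequences with a_i ≤ i biject with Dyck paths of semilength 10, so there are C_10. So Q = C_10 = 16796.
Standard Young tableaux of shape 2×n are counted by C_n; here n = 11. So R = C_11 = 58786.
P − Q + R = 208012 − 16796 + 58786 = 250002.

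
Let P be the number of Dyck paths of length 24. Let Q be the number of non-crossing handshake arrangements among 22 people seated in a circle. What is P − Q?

149226

Dyck paths of semilength n (length 2n) are counted by C_n; here n = 12. So P = C_12 = 208012.
Non-crossing handshake pairings of 2n people are counted by C_n; 22 people gives n = 11. So Q = C_11 = 58786.
P − Q = 208012 − 58786 = 149226.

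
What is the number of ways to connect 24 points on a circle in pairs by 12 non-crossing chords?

208012

Pairing 24 circle points by 12 non-crossing chords gives C_12 matchings.
C_12 = C(24,12)/13 = 2704156/13 = 208012.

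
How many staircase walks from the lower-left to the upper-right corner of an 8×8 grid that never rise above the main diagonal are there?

Sub-diagonal monotone paths from (0,0) to (8,8) biject with Dyck paths of semilength 8, giving C_8.
C_8 = C_7 · 2(2·7+1)/(7+2) = 429 · 30/9 = 1430.

1430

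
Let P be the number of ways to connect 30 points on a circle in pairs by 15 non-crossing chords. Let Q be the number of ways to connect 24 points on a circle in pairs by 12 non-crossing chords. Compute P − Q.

9486833

Non-crossing perfect matchings of 2n points on a circle are counted by C_n; with 30 points, n = 15. So P = C_15 = 9694845.
Pairing 24 circle points by 12 non-crossing chords gives C_12 matchings. So Q = C_12 = 208012.
P − Q = 9694845 − 208012 = 9486833.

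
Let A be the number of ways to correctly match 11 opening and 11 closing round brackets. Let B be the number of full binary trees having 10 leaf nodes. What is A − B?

53924

A balanced arrangement of 11 bracket pairs is a Dyck word of semilength 11, so the count is C_11. So A = C_11 = 58786.
Full binary trees with 10 leaves have 10−1 = 9 internal nodes, so there are C_9 of them. So B = C_9 = 4862.
A − B = 58786 − 4862 = 53924.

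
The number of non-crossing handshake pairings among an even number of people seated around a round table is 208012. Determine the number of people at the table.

Non-crossing handshake pairings of 2n people are counted by C_n. Since C_12 = 208012, the index is 12.
So n = 12, and there are 2n = 24 people.

24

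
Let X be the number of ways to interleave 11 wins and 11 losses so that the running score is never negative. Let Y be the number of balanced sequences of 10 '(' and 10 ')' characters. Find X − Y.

41990

Reading a vote for the leader as '(' and for the other as ')' turns such a sequence into a balanced string of 11 pairs, so the count is C_11. So X = C_11 = 58786.
With 10 pairs the number of balanced bracket strings is the Catalan number C_10. So Y = C_10 = 16796.
X − Y = 58786 − 16796 = 41990.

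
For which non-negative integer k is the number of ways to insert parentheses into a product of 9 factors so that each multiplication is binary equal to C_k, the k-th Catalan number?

8

Ways to associate a product of 9 factors correspond to binary trees on 9 leaves, so the count is C_8.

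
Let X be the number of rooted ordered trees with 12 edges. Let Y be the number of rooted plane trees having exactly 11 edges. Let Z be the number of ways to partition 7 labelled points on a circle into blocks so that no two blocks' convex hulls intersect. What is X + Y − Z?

266369

Rooted ordered trees with n edges are counted by C_n; here n = 12. So X = C_12 = 208012.
A rooted plane tree with 11 edges has 12 nodes, and the count is C_11. So Y = C_11 = 58786.
The non-crossing partitions of [7] form a lattice of size C_7. So Z = C_7 = 429.
X + Y − Z = 208012 + 58786 − 429 = 266369.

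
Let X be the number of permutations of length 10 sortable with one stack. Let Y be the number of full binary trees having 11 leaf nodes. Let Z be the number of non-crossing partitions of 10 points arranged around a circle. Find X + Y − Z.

By Knuth's characterisation, the stack-sortable permutations of length 10 are the 231-avoiders, numbering C_10. So X = C_10 = 16796.
A full binary tree with L leaves has L−1 internal nodes and is counted by C_{L−1}; L = 11 gives C_10. So Y = C_10 = 16796.
Non-crossing partitions of an n-element set are counted by C_n; here n = 10. So Z = C_10 = 16796.
X + Y − Z = 16796 + 16796 − 16796 = 16796.

16796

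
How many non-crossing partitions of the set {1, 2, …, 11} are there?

Non-crossing partitions of an n-element set are counted by C_n; here n = 11.
C_11 = C(22,11)/12 = 705432/12 = 58786.

58786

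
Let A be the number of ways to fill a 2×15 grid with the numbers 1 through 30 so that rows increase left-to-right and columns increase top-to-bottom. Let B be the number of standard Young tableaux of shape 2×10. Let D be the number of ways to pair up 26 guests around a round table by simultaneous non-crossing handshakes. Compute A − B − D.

Standard Young tableaux of shape 2×n are counted by C_n; here n = 15. So A = C_15 = 9694845.
By the hook-length formula (or a Dyck-path bijection), SYT of shape 2×10 number C_10. So B = C_10 = 16796.
Non-crossing handshake pairings of 2n people are counted by C_n; 26 people gives n = 13. So D = C_13 = 742900.
A − B − D = 9694845 − 16796 − 742900 = 8935149.

8935149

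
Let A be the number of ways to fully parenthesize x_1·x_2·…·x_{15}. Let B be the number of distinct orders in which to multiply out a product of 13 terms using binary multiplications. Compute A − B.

2466428

Parenthesizations of m factors correspond to full binary trees with m leaves, counted by C_{m−1}; m = 15 gives C_14. So A = C_14 = 2674440.
Parenthesizations of m factors correspond to full binary trees with m leaves, counted by C_{m−1}; m = 13 gives C_12. So B = C_12 = 208012.
A − B = 2674440 − 208012 = 2466428.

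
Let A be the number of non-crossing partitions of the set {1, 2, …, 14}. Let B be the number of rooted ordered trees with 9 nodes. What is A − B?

2673010

The non-crossing partitions of [14] form a lattice of size C_14. So A = C_14 = 2674440.
Rooted ordered (plane) trees on m nodes have m−1 edges and are counted by C_{m−1}; m = 9 gives C_8. So B = C_8 = 1430.
A − B = 2674440 − 1430 = 2673010.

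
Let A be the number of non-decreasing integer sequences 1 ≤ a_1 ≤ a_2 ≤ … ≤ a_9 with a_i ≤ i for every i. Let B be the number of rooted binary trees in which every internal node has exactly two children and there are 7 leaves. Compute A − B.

4730

Weakly increasing sequences with a_i ≤ i biject with Dyck paths of semilength 9, so there are C_9. So A = C_9 = 4862.
A full binary tree with L leaves has L−1 internal nodes and is counted by C_{L−1}; L = 7 gives C_6. So B = C_6 = 132.
A − B = 4862 − 132 = 4730.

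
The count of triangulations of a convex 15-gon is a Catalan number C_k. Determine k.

13

Triangulations of a convex m-gon are counted by C_{m−2}; with m = 15 this is C_13.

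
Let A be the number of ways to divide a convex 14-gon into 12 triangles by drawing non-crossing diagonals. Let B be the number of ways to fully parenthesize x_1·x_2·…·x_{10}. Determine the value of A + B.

Triangulations of a convex m-gon are counted by C_{m−2}; with m = 14 this is C_12. So A = C_12 = 208012.
Bracketing 10 factors into binary products is counted by C_{10−1} = C_9. So B = C_9 = 4862.
A + B = 208012 + 4862 = 212874.

212874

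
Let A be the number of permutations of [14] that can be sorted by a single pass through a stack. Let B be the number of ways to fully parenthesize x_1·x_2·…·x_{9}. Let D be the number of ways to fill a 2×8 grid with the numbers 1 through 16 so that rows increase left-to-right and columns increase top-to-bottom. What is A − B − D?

By Knuth's characterisation, the stack-sortable permutations of length 14 are the 231-avoiders, numbering C_14. So A = C_14 = 2674440.
Parenthesizations of m factors correspond to full binary trees with m leaves, counted by C_{m−1}; m = 9 gives C_8. So B = C_8 = 1430.
By the hook-length formula (or a Dyck-path bijection), SYT of shape 2×8 number C_8. So D = C_8 = 1430.
A − B − D = 2674440 − 1430 − 1430 = 2671580.

2671580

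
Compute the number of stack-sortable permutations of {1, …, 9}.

By Knuth's characterisation, the stack-sortable permutations of length 9 are the 231-avoiders, numbering C_9.
C_9 = C(18,9)/10 = 48620/10 = 4862.

4862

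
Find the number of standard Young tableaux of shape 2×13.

Standard Young tableaux of shape 2×n are counted by C_n; here n = 13.
C_13 = C(26,13)/14 = 10400600/14 = 742900.

742900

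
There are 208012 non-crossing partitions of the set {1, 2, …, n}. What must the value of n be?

Non-crossing partitions of [n] are counted by C_n. Since C_12 = 208012, the index is 12.

12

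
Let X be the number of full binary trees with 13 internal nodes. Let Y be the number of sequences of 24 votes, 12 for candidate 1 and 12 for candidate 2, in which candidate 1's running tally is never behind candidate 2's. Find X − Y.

Full binary trees with n internal nodes are counted by C_n; here n = 13. So X = C_13 = 742900.
Reading a vote for the leader as '(' and for the other as ')' turns such a sequence into a balanced string of 12 pairs, so the count is C_12. So Y = C_12 = 208012.
X − Y = 742900 − 208012 = 534888.

534888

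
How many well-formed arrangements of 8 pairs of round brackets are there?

1430

Balanced strings of n pairs of brackets are counted by C_n; here n = 8.
C_8 = C_7 · 2(2·7+1)/(7+2) = 429 · 30/9 = 1430.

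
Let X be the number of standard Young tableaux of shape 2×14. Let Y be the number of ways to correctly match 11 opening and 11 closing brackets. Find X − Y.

Standard Young tableaux of shape 2×n are counted by C_n; here n = 14. So X = C_14 = 2674440.
A balanced arrangement of 11 bracket pairs is a Dyck word of semilength 11, so the count is C_11. So Y = C_11 = 58786.
X − Y = 2674440 − 58786 = 2615654.

2615654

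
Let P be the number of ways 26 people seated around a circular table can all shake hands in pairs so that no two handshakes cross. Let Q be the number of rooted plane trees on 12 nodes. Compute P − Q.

Non-crossing handshake pairings of 2n people are counted by C_n; 26 people gives n = 13. So P = C_13 = 742900.
Rooted ordered (plane) trees on m nodes have m−1 edges and are counted by C_{m−1}; m = 12 gives C_11. So Q = C_11 = 58786.
P − Q = 742900 − 58786 = 684114.

684114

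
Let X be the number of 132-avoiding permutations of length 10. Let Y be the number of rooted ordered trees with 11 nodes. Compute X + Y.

33592

For any fixed pattern of length 3, the pattern-avoiding permutations of [10] number C_10. So X = C_10 = 16796.
Rooted ordered (plane) trees on m nodes have m−1 edges and are counted by C_{m−1}; m = 11 gives C_10. So Y = C_10 = 16796.
X + Y = 16796 + 16796 = 33592.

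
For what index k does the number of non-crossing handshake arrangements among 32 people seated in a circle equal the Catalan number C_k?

16

Non-crossing handshake pairings of 2n people are counted by C_n; 32 people gives n = 16.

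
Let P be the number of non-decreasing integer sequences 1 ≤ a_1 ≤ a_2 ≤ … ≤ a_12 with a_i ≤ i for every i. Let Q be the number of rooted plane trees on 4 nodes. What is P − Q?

208007

Such sub-staircase sequences of length n are counted by C_n; here n = 12. So P = C_12 = 208012.
Rooted ordered (plane) trees on m nodes have m−1 edges and are counted by C_{m−1}; m = 4 gives C_3. So Q = C_3 = 5.
P − Q = 208012 − 5 = 208007.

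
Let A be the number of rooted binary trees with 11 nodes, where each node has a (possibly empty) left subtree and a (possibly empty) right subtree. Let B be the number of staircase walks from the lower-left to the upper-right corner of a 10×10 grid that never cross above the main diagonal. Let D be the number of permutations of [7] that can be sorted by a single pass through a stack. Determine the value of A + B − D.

75153

Rooted binary trees with 11 nodes (each child slot possibly empty) number C_11. So A = C_11 = 58786.
Sub-diagonal monotone paths from (0,0) to (10,10) biject with Dyck paths of semilength 10, giving C_10. So B = C_10 = 16796.
By Knuth's characterisation, the stack-sortable permutations of length 7 are the 231-avoiders, numbering C_7. So D = C_7 = 429.
A + B − D = 58786 + 16796 − 429 = 75153.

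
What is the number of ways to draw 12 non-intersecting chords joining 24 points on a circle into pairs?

208012

Pairing 24 circle points by 12 non-crossing chords gives C_12 matchings.
C_12 = C_11 · 2(2·11+1)/(11+2) = 58786 · 46/13 = 208012.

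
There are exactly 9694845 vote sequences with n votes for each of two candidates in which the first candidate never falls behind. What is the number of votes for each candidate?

15

Such ballot sequences with n votes each are counted by C_n; 9694845 = C_15.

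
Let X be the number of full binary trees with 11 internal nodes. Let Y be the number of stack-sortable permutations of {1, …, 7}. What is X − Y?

58357

The number of full binary trees on 11 internal nodes is the Catalan number C_11. So X = C_11 = 58786.
By Knuth's characterisation, the stack-sortable permutations of length 7 are the 231-avoiders, numbering C_7. So Y = C_7 = 429.
X − Y = 58786 − 429 = 58357.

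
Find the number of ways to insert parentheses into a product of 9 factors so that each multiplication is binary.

1430

Bracketing 9 factors into binary products is counted by C_{9−1} = C_8.
C_8 = C(16,8)/9 = 12870/9 = 1430.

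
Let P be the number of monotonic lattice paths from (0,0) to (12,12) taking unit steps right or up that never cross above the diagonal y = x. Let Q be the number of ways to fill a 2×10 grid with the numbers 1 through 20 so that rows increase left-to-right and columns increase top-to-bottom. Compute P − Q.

Sub-diagonal monotone paths from (0,0) to (12,12) biject with Dyck paths of semilength 12, giving C_12. So P = C_12 = 208012.
Standard Young tableaux of shape 2×n are counted by C_n; here n = 10. So Q = C_10 = 16796.
P − Q = 208012 − 16796 = 191216.

191216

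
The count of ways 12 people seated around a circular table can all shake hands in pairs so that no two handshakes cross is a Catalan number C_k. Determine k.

With 12 = 2·6 people, non-crossing handshake pairings are non-crossing perfect matchings on a circle, counted by C_6.

6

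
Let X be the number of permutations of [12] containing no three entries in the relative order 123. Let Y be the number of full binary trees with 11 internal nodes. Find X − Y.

For any fixed pattern of length 3, the pattern-avoiding permutations of [12] number C_12. So X = C_12 = 208012.
The number of full binary trees on 11 internal nodes is the Catalan number C_11. So Y = C_11 = 58786.
X − Y = 208012 − 58786 = 149226.

149226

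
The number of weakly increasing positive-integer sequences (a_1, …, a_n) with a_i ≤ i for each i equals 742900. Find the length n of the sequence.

Such sub-staircase sequences of length n are counted by C_n; 742900 = C_13.

13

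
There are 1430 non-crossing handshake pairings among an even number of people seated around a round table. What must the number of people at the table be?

Non-crossing handshake pairings of 2n people are counted by C_n. Since C_8 = 1430, the index is 8.
So n = 8, and there are 2n = 16 people.

16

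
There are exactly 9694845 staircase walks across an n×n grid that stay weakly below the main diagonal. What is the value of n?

Such diagonal-avoiding paths in an n×n grid are counted by C_n, and C_15 = 9694845.

15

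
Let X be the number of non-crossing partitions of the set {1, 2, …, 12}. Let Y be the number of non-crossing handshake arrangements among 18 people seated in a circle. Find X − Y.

Non-crossing partitions of an n-element set are counted by C_n; here n = 12. So X = C_12 = 208012.
With 18 = 2·9 people, non-crossing handshake pairings are non-crossing perfect matchings on a circle, counted by C_9. So Y = C_9 = 4862.
X − Y = 208012 − 4862 = 203150.

203150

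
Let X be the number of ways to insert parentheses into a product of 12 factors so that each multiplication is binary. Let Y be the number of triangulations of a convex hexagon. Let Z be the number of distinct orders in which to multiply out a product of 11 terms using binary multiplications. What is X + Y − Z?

Bracketing 12 factors into binary products is counted by C_{12−1} = C_11. So X = C_11 = 58786.
Triangulations of a convex m-gon are counted by C_{m−2}; with m = 6 this is C_4. So Y = C_4 = 14.
Ways to associate a product of 11 factors correspond to binary trees on 11 leaves, so the count is C_10. So Z = C_10 = 16796.
X + Y − Z = 58786 + 14 − 16796 = 42004.

42004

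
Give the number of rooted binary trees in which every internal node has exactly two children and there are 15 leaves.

2674440

Full binary trees with 15 leaves have 15−1 = 14 internal nodes, so there are C_14 of them.
C_14 = C(28,14)/15 = 40116600/15 = 2674440.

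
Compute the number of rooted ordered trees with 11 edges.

58786

Rooted ordered trees with n edges are counted by C_n; here n = 11.
C_11 = C_10 · 2(2·10+1)/(10+2) = 16796 · 42/12 = 58786.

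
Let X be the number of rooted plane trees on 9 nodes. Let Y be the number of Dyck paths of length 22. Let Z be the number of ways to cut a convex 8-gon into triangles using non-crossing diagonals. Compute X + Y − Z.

60084

Rooted ordered (plane) trees on m nodes have m−1 edges and are counted by C_{m−1}; m = 9 gives C_8. So X = C_8 = 1430.
A Dyck path with 11 up-steps and 11 down-steps has semilength 11, so there are C_11 of them. So Y = C_11 = 58786.
A convex 8-gon is triangulated into 6 triangles, and the number of such triangulations is the Catalan number C_{8−2} = C_6. So Z = C_6 = 132.
X + Y − Z = 1430 + 58786 − 132 = 60084.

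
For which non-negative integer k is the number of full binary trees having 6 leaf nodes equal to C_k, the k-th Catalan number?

A full binary tree with L leaves has L−1 internal nodes and is counted by C_{L−1}; L = 6 gives C_5.

5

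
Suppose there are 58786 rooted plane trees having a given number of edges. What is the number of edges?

11

Rooted ordered trees with n edges are counted by C_n; 58786 = C_11.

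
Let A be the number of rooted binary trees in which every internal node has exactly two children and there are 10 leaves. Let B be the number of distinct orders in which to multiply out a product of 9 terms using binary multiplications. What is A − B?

3432

A full binary tree with L leaves has L−1 internal nodes and is counted by C_{L−1}; L = 10 gives C_9. So A = C_9 = 4862.
Bracketing 9 factors into binary products is counted by C_{9−1} = C_8. So B = C_8 = 1430.
A − B = 4862 − 1430 = 3432.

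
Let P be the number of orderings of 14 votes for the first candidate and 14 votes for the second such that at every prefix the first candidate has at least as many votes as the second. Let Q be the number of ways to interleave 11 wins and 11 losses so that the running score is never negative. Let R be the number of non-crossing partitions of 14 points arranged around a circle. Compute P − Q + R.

5290094

Ballot sequences with n votes each where one side never trails are Dyck words, counted by C_n; here n = 14. So P = C_14 = 2674440.
Ballot sequences with n votes each where one side never trails are Dyck words, counted by C_n; here n = 11. So Q = C_11 = 58786.
Non-crossing partitions of an n-element set are counted by C_n; here n = 14. So R = C_14 = 2674440.
P − Q + R = 2674440 − 58786 + 2674440 = 5290094.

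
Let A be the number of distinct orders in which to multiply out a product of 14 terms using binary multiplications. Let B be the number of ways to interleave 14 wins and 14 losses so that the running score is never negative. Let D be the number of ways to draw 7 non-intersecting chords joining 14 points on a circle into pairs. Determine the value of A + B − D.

3416911

Parenthesizations of m factors correspond to full binary trees with m leaves, counted by C_{m−1}; m = 14 gives C_13. So A = C_13 = 742900.
Ballot sequences with n votes each where one side never trails are Dyck words, counted by C_n; here n = 14. So B = C_14 = 2674440.
Pairing 14 circle points by 7 non-crossing chords gives C_7 matchings. So D = C_7 = 429.
A + B − D = 742900 + 2674440 − 429 = 3416911.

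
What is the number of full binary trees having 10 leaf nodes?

Full binary trees with 10 leaves have 10−1 = 9 internal nodes, so there are C_9 of them.
C_9 = C_8 · 2(2·8+1)/(8+2) = 1430 · 34/10 = 4862.

4862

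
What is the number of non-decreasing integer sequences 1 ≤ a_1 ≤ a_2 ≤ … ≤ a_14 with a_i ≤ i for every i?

2674440

Such sub-staircase sequences of length n are counted by C_n; here n = 14.
C_14 = 2674440.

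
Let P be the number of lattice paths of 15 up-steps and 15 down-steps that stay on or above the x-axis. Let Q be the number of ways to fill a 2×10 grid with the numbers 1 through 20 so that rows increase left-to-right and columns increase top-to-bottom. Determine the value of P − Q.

9678049

Paths of 15 up- and 15 down-steps that never dip below the axis are Dyck paths; their count is C_15. So P = C_15 = 9694845.
Standard Young tableaux of shape 2×n are counted by C_n; here n = 10. So Q = C_10 = 16796.
P − Q = 9694845 − 16796 = 9678049.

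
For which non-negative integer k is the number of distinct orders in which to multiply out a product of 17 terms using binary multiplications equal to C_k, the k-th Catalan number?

Ways to associate a product of 17 factors correspond to binary trees on 17 leaves, so the count is C_16.

16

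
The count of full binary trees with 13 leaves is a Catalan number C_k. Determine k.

12

A full binary tree with L leaves has L−1 internal nodes and is counted by C_{L−1}; L = 13 gives C_12.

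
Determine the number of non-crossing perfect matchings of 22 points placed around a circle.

Non-crossing perfect matchings of 2n points on a circle are counted by C_n; with 22 points, n = 11.
C_11 = C(22,11)/12 = 705432/12 = 58786.

58786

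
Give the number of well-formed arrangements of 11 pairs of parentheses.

58786

A balanced arrangement of 11 bracket pairs is a Dyck word of semilength 11, so the count is C_11.
C_11 = C_10 · 2(2·10+1)/(10+2) = 16796 · 42/12 = 58786.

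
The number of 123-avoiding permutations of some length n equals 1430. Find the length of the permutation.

Permutations of [n] avoiding a fixed length-3 pattern are counted by C_n; 1430 = C_8.

8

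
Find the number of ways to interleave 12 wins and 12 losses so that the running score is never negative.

208012

Ballot sequences with n votes each where one side never trails are Dyck words, counted by C_n; here n = 12.
C_12 = C(24,12)/13 = 2704156/13 = 208012.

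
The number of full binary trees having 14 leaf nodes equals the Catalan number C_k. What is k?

13

A full binary tree with L leaves has L−1 internal nodes and is counted by C_{L−1}; L = 14 gives C_13.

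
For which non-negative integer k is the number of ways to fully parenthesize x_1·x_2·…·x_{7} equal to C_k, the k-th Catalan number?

6

Bracketing 7 factors into binary products is counted by C_{7−1} = C_6.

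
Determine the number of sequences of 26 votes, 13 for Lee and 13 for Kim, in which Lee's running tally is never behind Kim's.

Reading a vote for the leader as '(' and for the other as ')' turns such a sequence into a balanced string of 13 pairs, so the count is C_13.
C_13 = C(26,13)/14 = 10400600/14 = 742900.

742900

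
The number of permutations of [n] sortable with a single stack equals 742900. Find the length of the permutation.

13

Stack-sortable permutations of [n] are counted by C_n. Since C_13 = 742900, the index is 13.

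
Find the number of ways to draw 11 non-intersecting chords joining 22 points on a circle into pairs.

Non-crossing perfect matchings of 2n points on a circle are counted by C_n; with 22 points, n = 11.
C_11 = C(22,11)/12 = 705432/12 = 58786.

58786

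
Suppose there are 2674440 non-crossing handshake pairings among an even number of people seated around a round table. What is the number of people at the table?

28

Non-crossing handshake pairings of 2n people are counted by C_n. Since C_14 = 2674440, the index is 14.
So n = 14, and there are 2n = 28 people.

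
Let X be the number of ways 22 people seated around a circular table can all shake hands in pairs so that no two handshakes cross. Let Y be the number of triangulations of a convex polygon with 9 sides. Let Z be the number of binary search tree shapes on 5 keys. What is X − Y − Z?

58315

Non-crossing handshake pairings of 2n people are counted by C_n; 22 people gives n = 11. So X = C_11 = 58786.
A convex 9-gon is triangulated into 7 triangles, and the number of such triangulations is the Catalan number C_{9−2} = C_7. So Y = C_7 = 429.
There are C_n binary search tree shapes on n keys; with n = 5 that is C_5. So Z = C_5 = 42.
X − Y − Z = 58786 − 429 − 42 = 58315.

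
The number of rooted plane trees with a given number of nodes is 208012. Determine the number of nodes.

Rooted ordered trees on m nodes are counted by C_{m−1}, and C_12 = 208012.
So the index is 12, and the number of nodes is 12 + 1 = 13.

13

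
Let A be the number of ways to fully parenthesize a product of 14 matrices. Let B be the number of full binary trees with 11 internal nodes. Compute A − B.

Parenthesizations of m factors correspond to full binary trees with m leaves, counted by C_{m−1}; m = 14 gives C_13. So A = C_13 = 742900.
The number of full binary trees on 11 internal nodes is the Catalan number C_11. So B = C_11 = 58786.
A − B = 742900 − 58786 = 684114.

684114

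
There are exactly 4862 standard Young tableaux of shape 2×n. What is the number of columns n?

Standard Young tableaux of shape 2×n are counted by C_n; 4862 = C_9.

9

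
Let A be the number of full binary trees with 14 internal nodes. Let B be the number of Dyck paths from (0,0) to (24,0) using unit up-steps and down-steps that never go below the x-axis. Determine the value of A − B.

The number of full binary trees on 14 internal nodes is the Catalan number C_14. So A = C_14 = 2674440.
Dyck paths of semilength n (length 2n) are counted by C_n; here n = 12. So B = C_12 = 208012.
A − B = 2674440 − 208012 = 2466428.

2466428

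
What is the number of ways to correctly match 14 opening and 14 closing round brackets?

With 14 pairs the number of balanced bracket strings is the Catalan number C_14.
C_14 = 2674440.

2674440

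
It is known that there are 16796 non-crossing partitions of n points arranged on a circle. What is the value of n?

Non-crossing partitions of [n] are counted by C_n; 16796 = C_10.

10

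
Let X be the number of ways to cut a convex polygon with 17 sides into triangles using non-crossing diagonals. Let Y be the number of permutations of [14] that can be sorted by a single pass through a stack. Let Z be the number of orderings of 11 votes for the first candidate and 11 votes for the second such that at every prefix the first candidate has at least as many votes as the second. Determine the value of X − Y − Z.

A convex 17-gon is triangulated into 15 triangles, and the number of such triangulations is the Catalan number C_{17−2} = C_15. So X = C_15 = 9694845.
Stack-sortable permutations are exactly the 231-avoiding ones, counted by C_n; here n = 14. So Y = C_14 = 2674440.
Reading a vote for the leader as '(' and for the other as ')' turns such a sequence into a balanced string of 11 pairs, so the count is C_11. So Z = C_11 = 58786.
X − Y − Z = 9694845 − 2674440 − 58786 = 6961619.

6961619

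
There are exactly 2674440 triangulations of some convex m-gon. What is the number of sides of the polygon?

Triangulations of a convex m-gon are counted by C_{m−2}; 2674440 = C_14.
So m − 2 = 14, giving m = 16 sides.

16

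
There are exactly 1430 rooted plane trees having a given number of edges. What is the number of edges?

8

Rooted ordered trees with n edges are counted by C_n; 1430 = C_8.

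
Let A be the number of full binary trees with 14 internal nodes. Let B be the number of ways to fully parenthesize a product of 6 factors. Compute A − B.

2674398

Full binary trees with n internal nodes are counted by C_n; here n = 14. So A = C_14 = 2674440.
Bracketing 6 factors into binary products is counted by C_{6−1} = C_5. So B = C_5 = 42.
A − B = 2674440 − 42 = 2674398.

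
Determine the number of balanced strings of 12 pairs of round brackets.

With 12 pairs the number of balanced bracket strings is the Catalan number C_12.
C_12 = C_11 · 2(2·11+1)/(11+2) = 58786 · 46/13 = 208012.

208012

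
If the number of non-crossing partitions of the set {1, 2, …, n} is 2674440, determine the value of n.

Non-crossing partitions of [n] are counted by C_n, and C_14 = 2674440.

14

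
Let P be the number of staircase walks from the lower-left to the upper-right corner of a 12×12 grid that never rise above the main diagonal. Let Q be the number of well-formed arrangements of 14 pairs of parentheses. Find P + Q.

2882452

Sub-diagonal monotone paths from (0,0) to (12,12) biject with Dyck paths of semilength 12, giving C_12. So P = C_12 = 208012.
Balanced strings of n pairs of brackets are counted by C_n; here n = 14. So Q = C_14 = 2674440.
P + Q = 208012 + 2674440 = 2882452.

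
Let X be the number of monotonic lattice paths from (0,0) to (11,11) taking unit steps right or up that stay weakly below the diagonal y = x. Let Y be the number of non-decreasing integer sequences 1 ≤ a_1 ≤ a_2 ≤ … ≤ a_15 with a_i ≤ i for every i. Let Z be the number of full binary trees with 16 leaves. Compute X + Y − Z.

58786

Monotone paths in an n×n grid that stay weakly below the diagonal are counted by C_n; here n = 11. So X = C_11 = 58786.
Such sub-staircase sequences of length n are counted by C_n; here n = 15. So Y = C_15 = 9694845.
Full binary trees with 16 leaves have 16−1 = 15 internal nodes, so there are C_15 of them. So Z = C_15 = 9694845.
X + Y − Z = 58786 + 9694845 − 9694845 = 58786.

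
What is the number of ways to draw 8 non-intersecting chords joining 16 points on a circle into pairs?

Non-crossing perfect matchings of 2n points on a circle are counted by C_n; with 16 points, n = 8.
C_8 = C(16,8)/9 = 12870/9 = 1430.

1430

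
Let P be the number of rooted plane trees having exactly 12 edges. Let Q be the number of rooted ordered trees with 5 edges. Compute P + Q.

208054

A rooted plane tree with 12 edges has 13 nodes, and the count is C_12. So P = C_12 = 208012.
Rooted ordered trees with n edges are counted by C_n; here n = 5. So Q = C_5 = 42.
P + Q = 208012 + 42 = 208054.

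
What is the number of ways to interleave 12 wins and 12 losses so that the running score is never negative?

Ballot sequences with n votes each where one side never trails are Dyck words, counted by C_n; here n = 12.
C_12 = C(24,12)/13 = 2704156/13 = 208012.

208012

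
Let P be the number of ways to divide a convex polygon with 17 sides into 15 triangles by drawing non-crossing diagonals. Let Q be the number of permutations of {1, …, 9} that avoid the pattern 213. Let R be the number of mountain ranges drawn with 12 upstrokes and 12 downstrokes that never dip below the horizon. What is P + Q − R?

Triangulations of a convex m-gon are counted by C_{m−2}; with m = 17 this is C_15. So P = C_15 = 9694845.
For any fixed pattern of length 3, the pattern-avoiding permutations of [9] number C_9. So Q = C_9 = 4862.
A Dyck path with 12 up-steps and 12 down-steps has semilength 12, so there are C_12 of them. So R = C_12 = 208012.
P + Q − R = 9694845 + 4862 − 208012 = 9491695.

9491695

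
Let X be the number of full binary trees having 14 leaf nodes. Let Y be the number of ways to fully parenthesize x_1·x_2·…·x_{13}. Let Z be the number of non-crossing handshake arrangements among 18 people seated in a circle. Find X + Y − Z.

A full binary tree with L leaves has L−1 internal nodes and is counted by C_{L−1}; L = 14 gives C_13. So X = C_13 = 742900.
Ways to associate a product of 13 factors correspond to binary trees on 13 leaves, so the count is C_12. So Y = C_12 = 208012.
With 18 = 2·9 people, non-crossing handshake pairings are non-crossing perfect matchings on a circle, counted by C_9. So Z = C_9 = 4862.
X + Y − Z = 742900 + 208012 − 4862 = 946050.

946050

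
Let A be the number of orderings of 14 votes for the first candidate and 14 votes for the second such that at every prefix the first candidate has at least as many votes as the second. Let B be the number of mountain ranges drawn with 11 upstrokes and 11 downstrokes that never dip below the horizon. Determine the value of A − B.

Reading a vote for the leader as '(' and for the other as ')' turns such a sequence into a balanced string of 14 pairs, so the count is C_14. So A = C_14 = 2674440.
Dyck paths of semilength n (length 2n) are counted by C_n; here n = 11. So B = C_11 = 58786.
A − B = 2674440 − 58786 = 2615654.

2615654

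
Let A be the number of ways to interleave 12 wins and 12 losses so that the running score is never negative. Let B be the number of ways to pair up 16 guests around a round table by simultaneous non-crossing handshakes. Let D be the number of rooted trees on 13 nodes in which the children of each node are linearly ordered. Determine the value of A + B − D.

1430

Ballot sequences with n votes each where one side never trails are Dyck words, counted by C_n; here n = 12. So A = C_12 = 208012.
Non-crossing handshake pairings of 2n people are counted by C_n; 16 people gives n = 8. So B = C_8 = 1430.
A rooted plane tree on 13 nodes has 12 edges, and such trees are counted by C_12. So D = C_12 = 208012.
A + B − D = 208012 + 1430 − 208012 = 1430.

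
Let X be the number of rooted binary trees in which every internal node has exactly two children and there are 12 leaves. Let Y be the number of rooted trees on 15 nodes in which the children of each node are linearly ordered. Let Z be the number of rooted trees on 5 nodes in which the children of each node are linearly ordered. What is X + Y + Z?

Full binary trees with 12 leaves have 12−1 = 11 internal nodes, so there are C_11 of them. So X = C_11 = 58786.
A rooted plane tree on 15 nodes has 14 edges, and such trees are counted by C_14. So Y = C_14 = 2674440.
A rooted plane tree on 5 nodes has 4 edges, and such trees are counted by C_4. So Z = C_4 = 14.
X + Y + Z = 58786 + 2674440 + 14 = 2733240.

2733240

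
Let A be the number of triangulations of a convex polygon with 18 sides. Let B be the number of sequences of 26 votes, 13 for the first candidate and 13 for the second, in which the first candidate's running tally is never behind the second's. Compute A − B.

Triangulations of a convex m-gon are counted by C_{m−2}; with m = 18 this is C_16. So A = C_16 = 35357670.
Reading a vote for the leader as '(' and for the other as ')' turns such a sequence into a balanced string of 13 pairs, so the count is C_13. So B = C_13 = 742900.
A − B = 35357670 − 742900 = 34614770.

34614770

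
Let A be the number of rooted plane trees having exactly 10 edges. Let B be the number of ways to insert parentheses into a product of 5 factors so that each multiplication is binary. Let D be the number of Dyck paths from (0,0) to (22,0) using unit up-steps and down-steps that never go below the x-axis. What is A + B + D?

75596

Rooted ordered trees with n edges are counted by C_n; here n = 10. So A = C_10 = 16796.
Bracketing 5 factors into binary products is counted by C_{5−1} = C_4. So B = C_4 = 14.
Paths of 11 up- and 11 down-steps that never dip below the axis are Dyck paths; their count is C_11. So D = C_11 = 58786.
A + B + D = 16796 + 14 + 58786 = 75596.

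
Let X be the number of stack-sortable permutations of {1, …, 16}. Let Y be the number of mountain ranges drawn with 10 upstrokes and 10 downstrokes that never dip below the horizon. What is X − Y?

35340874

Stack-sortable permutations are exactly the 231-avoiding ones, counted by C_n; here n = 16. So X = C_16 = 35357670.
A Dyck path with 10 up-steps and 10 down-steps has semilength 10, so there are C_10 of them. So Y = C_10 = 16796.
X − Y = 35357670 − 16796 = 35340874.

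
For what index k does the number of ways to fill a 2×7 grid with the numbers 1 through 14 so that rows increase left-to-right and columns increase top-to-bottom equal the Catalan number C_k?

Standard Young tableaux of shape 2×n are counted by C_n; here n = 7.

7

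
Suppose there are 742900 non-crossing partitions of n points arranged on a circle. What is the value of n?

13

Non-crossing partitions of [n] are counted by C_n; 742900 = C_13.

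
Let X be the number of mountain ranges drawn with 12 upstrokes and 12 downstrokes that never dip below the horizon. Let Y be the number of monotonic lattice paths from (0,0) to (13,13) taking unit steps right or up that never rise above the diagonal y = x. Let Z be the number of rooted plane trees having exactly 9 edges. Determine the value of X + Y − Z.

Dyck paths of semilength n (length 2n) are counted by C_n; here n = 12. So X = C_12 = 208012.
Sub-diagonal monotone paths from (0,0) to (13,13) biject with Dyck paths of semilength 13, giving C_13. So Y = C_13 = 742900.
Rooted ordered trees with n edges are counted by C_n; here n = 9. So Z = C_9 = 4862.
X + Y − Z = 208012 + 742900 − 4862 = 946050.

946050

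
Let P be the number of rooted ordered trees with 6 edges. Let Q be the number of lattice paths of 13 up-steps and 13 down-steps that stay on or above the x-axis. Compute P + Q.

Rooted ordered trees with n edges are counted by C_n; here n = 6. So P = C_6 = 132.
Paths of 13 up- and 13 down-steps that never dip below the axis are Dyck paths; their count is C_13. So Q = C_13 = 742900.
P + Q = 132 + 742900 = 743032.

743032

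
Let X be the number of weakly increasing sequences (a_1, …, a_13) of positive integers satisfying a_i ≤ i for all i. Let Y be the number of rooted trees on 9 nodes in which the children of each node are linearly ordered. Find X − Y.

741470

Weakly increasing sequences with a_i ≤ i biject with Dyck paths of semilength 13, so there are C_13. So X = C_13 = 742900.
Rooted ordered (plane) trees on m nodes have m−1 edges and are counted by C_{m−1}; m = 9 gives C_8. So Y = C_8 = 1430.
X − Y = 742900 − 1430 = 741470.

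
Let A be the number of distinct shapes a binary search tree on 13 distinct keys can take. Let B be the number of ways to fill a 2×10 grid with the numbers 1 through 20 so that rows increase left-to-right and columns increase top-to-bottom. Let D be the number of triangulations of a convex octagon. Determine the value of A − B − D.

Binary trees (left/right distinguished) on n nodes are counted by C_n; here n = 13. So A = C_13 = 742900.
Standard Young tableaux of shape 2×n are counted by C_n; here n = 10. So B = C_10 = 16796.
Triangulations of a convex m-gon are counted by C_{m−2}; with m = 8 this is C_6. So D = C_6 = 132.
A − B − D = 742900 − 16796 − 132 = 725972.

725972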